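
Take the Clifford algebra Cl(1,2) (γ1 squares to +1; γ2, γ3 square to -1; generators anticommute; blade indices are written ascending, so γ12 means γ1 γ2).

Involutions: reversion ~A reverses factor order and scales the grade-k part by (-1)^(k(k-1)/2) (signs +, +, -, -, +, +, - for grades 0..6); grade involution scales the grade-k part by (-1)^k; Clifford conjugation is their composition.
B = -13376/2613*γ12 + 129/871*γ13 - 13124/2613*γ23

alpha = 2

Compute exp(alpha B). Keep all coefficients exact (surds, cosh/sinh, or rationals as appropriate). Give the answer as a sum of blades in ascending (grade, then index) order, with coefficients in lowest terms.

B^2 term by term: the squares give (-13376/2613)^2*(γ12)^2 + (129/871)^2*(γ13)^2 + (-13124/2613)^2*(γ23)^2 = 178917376/6827769*(+1) + 16641/758641*(+1) + 172239376/6827769*(-1) = 1 (each basis 2-blade squares to minus the product of its generators' squares); cross terms between blades sharing an index anticommute and cancel. So B^2 = 1.
B^2 = 1 — since the square is positive, the closed form is hyperbolic: l = 1, alpha*l = 2, so exp(alpha B) = cosh(2) + (sinh(2)/1)*B = cosh(2) + (sinh(2))*B.
Answer: cosh(2) - 13376*sinh(2)/2613*γ12 + 129*sinh(2)/871*γ13 - 13124*sinh(2)/2613*γ23


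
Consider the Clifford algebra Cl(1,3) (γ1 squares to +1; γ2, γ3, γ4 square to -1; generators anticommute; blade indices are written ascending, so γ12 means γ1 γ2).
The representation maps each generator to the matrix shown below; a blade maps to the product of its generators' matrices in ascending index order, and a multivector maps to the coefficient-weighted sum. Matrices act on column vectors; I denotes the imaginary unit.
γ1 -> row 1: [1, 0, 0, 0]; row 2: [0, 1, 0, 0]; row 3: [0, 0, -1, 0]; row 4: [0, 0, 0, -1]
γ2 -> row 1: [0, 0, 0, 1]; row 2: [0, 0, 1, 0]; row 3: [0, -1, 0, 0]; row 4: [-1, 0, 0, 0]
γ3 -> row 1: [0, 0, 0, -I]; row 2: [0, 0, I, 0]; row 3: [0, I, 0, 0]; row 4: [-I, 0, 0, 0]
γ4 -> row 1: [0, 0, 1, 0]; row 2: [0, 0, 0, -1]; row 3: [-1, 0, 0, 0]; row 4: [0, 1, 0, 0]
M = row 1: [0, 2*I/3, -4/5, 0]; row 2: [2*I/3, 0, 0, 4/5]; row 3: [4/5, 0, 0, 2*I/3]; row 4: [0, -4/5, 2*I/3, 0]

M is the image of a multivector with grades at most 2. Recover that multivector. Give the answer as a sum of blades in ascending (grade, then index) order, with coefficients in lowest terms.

Method: the blade images are trace-orthogonal — tr(rho(e_A) rho(e_B)^-1) = 4 if A = B and 0 otherwise — and rho(e_A)^-1 = (e_A)^2 * rho(e_A) with (e_A)^2 = +1 or -1, so the coefficient of e_A in the preimage is (e_A)^2 * tr(M rho(e_A))/4.
Nonzero projections over blades of grade <= 2: γ4: (γ4)^2 = -1, tr(M rho(γ4)) = 16/5, coefficient -4/5; γ34: (γ34)^2 = -1, tr(M rho(γ34)) = 8/3, coefficient -2/3. Every other blade of grade <= 2 projects to 0.
Answer: -4/5*γ4 - 2/3*γ34


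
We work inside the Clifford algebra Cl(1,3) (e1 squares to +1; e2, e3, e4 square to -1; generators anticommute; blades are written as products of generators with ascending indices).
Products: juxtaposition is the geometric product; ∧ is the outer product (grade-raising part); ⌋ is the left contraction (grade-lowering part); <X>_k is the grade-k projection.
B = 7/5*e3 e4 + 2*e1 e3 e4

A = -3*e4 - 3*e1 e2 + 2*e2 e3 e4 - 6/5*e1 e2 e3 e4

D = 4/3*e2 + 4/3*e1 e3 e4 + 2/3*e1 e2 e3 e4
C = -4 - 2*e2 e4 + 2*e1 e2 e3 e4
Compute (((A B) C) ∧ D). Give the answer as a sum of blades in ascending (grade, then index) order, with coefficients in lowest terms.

step 1: -26/5*e2 - 21/5*e3 + 142/25*e1 e2 + 6*e1 e3 + 6*e2 e3 e4 - 21/5*e1 e2 e3 e4
step 2: 42/5 - 12*e1 + 104/5*e2 + 24/5*e3 - 52/5*e4 - 568/25*e1 e2 - 78/5*e1 e3 + 284/25*e1 e4 - 12*e2 e4 + 284/25*e3 e4 + 42/5*e1 e2 e4 - 52/5*e1 e3 e4 - 162/5*e2 e3 e4 + 144/5*e1 e2 e3 e4
step 3: 56/5*e2 - 16*e1 e2 - 32/5*e2 e3 + 208/15*e2 e4 + 104/5*e1 e2 e3 - 1136/75*e1 e2 e4 + 56/5*e1 e3 e4 + 1136/75*e2 e3 e4 - 36*e1 e2 e3 e4
Answer: 56/5*e2 - 16*e1 e2 - 32/5*e2 e3 + 208/15*e2 e4 + 104/5*e1 e2 e3 - 1136/75*e1 e2 e4 + 56/5*e1 e3 e4 + 1136/75*e2 e3 e4 - 36*e1 e2 e3 e4


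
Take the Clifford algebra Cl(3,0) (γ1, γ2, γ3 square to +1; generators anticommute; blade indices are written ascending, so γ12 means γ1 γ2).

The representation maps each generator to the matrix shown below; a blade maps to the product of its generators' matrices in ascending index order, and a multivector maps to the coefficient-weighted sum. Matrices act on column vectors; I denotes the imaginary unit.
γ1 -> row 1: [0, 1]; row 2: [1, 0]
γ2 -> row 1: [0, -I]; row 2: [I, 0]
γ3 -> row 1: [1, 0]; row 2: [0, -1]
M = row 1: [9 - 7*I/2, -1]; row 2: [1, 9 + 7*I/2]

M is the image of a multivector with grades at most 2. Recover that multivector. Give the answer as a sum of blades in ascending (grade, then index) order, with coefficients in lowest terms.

Method: 1, rho(γ1), rho(γ2), rho(γ3) form a trace-orthogonal basis of the 2x2 complex matrices (tr(X Y) = 2 if X = Y, else 0), so M = m0*1 + m1*rho(γ1) + m2*rho(γ2) + m3*rho(γ3) with m0 = tr(M)/2 = 9, m1 = tr(M rho(γ1))/2 = 0, m2 = tr(M rho(γ2))/2 = -I, m3 = tr(M rho(γ3))/2 = -7*I/2.
Multiplying table entries, the bivector images are rho(γ12) = I*rho(γ3), rho(γ13) = -I*rho(γ2), rho(γ23) = I*rho(γ1); with real blade coefficients the real parts of m0..m3 are the coefficients of 1, γ1, γ2, γ3 and the imaginary parts give the bivectors (γ23: Im m1, γ13: -Im m2, γ12: Im m3).
Answer: 9 - 7/2*γ12 + γ13


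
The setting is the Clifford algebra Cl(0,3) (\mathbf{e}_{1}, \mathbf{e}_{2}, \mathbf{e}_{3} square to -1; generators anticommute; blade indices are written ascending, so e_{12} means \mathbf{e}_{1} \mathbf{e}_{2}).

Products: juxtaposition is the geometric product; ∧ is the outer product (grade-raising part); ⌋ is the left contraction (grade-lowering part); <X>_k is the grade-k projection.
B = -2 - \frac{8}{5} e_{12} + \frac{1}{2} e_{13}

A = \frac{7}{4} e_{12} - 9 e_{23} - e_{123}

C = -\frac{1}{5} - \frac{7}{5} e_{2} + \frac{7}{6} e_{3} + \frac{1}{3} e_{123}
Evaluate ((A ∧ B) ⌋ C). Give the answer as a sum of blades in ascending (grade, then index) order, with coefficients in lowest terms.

step 1: -\frac{7}{2} e_{12} + 18 e_{23} + 2 e_{123}
step 2: \frac{2}{3} - 6 e_{1} + \frac{7}{6} e_{3}
Answer: \frac{2}{3} - 6 e_{1} + \frac{7}{6} e_{3}


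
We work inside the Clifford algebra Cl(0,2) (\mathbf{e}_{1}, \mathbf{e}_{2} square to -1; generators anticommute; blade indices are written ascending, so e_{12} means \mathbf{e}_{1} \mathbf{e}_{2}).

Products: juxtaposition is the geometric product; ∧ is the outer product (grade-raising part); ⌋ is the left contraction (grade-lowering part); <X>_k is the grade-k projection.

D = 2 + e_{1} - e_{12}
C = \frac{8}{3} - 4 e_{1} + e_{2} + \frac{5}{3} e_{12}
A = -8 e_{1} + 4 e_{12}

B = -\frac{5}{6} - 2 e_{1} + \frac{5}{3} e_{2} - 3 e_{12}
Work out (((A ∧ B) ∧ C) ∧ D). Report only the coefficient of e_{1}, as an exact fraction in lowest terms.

step 1: \frac{20}{3} e_{1} - \frac{50}{3} e_{12}
step 2: \frac{160}{9} e_{1} - \frac{340}{9} e_{12}
step 3: \frac{320}{9} e_{1} - \frac{680}{9} e_{12}
Answer: \frac{320}{9}


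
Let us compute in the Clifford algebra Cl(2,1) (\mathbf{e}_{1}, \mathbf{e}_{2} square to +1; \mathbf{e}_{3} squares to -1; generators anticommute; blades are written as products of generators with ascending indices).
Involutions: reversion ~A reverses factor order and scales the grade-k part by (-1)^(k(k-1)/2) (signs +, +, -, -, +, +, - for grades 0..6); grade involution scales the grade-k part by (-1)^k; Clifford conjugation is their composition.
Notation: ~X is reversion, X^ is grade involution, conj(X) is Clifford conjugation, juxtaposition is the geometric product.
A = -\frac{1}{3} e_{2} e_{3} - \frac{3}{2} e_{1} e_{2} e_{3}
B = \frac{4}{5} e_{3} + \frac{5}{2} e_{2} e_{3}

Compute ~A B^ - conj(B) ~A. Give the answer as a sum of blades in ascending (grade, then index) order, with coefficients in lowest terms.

first term: \frac{5}{6} + \frac{15}{4} e_{1} + \frac{4}{15} e_{2} + \frac{6}{5} e_{1} e_{2}
second term: -\frac{5}{6} - \frac{15}{4} e_{1} - \frac{4}{15} e_{2} + \frac{6}{5} e_{1} e_{2}
Answer: \frac{5}{3} + \frac{15}{2} e_{1} + \frac{8}{15} e_{2}


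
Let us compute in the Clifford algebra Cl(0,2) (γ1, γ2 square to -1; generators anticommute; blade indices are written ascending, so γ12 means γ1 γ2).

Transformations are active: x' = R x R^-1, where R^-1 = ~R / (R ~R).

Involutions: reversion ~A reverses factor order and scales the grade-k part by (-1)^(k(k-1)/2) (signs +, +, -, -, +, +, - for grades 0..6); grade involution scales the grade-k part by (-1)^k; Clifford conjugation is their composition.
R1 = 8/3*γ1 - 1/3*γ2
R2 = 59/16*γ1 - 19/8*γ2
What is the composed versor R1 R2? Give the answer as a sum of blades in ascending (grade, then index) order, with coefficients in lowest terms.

Distribute over the terms of R1 (each basis-blade product reordered to ascending indices, repeated generators contracted through their squares):
(8/3*γ1) R2 = -59/6 - 19/3*γ12
(-1/3*γ2) R2 = -19/24 + 59/48*γ12
Summing the partial products and collecting blades:
Answer: -85/8 - 245/48*γ12


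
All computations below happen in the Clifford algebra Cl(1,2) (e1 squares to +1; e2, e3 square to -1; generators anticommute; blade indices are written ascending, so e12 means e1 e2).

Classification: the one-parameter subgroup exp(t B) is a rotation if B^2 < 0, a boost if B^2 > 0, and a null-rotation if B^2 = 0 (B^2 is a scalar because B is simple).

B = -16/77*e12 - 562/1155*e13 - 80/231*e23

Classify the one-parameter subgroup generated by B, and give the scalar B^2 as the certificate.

B^2 term by term: the squares give (-16/77)^2*(e12)^2 + (-562/1155)^2*(e13)^2 + (-80/231)^2*(e23)^2 = 256/5929*(+1) + 315844/1334025*(+1) + 6400/53361*(-1) = 4/25 (each basis 2-blade squares to minus the product of its generators' squares); cross terms between blades sharing an index anticommute and cancel. So B^2 = 4/25.
Answer: boost, certificate B^2 = 4/25. B^2 = 4/25 is basis-independent, so its sign is the whole story.


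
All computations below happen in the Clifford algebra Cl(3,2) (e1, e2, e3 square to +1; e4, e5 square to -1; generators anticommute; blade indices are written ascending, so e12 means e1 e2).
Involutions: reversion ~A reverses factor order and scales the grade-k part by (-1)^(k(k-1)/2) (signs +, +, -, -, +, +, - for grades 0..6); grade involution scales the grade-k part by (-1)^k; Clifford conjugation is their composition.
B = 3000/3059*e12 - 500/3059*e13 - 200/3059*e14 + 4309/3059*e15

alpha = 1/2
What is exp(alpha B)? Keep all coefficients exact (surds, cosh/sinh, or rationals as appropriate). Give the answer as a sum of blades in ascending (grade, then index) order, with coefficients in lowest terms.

B^2 term by term: the squares give (3000/3059)^2*(e12)^2 + (-500/3059)^2*(e13)^2 + (-200/3059)^2*(e14)^2 + (4309/3059)^2*(e15)^2 = 9000000/9357481*(-1) + 250000/9357481*(-1) + 40000/9357481*(+1) + 18567481/9357481*(+1) = 1 (each basis 2-blade squares to minus the product of its generators' squares); cross terms between blades sharing an index anticommute and cancel. So B^2 = 1.
B^2 = 1 — hyperbolic case — the even/odd split gives cosh and sinh: l = 1, alpha*l = 1/2, so exp(alpha B) = cosh(1/2) + (sinh(1/2)/1)*B = cosh(1/2) + (sinh(1/2))*B.
Answer: cosh(1/2) + 3000*sinh(1/2)/3059*e12 - 500*sinh(1/2)/3059*e13 - 200*sinh(1/2)/3059*e14 + 4309*sinh(1/2)/3059*e15


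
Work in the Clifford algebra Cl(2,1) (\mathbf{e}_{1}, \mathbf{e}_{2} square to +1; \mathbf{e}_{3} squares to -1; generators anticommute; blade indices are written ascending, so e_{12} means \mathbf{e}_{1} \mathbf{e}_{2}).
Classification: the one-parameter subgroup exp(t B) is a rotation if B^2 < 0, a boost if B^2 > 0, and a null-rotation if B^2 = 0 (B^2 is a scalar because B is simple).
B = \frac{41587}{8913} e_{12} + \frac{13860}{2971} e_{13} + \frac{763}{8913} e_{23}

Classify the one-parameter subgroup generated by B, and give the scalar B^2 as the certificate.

B^2 term by term: the squares give (\frac{41587}{8913})^2*(e_{12})^2 + (\frac{13860}{2971})^2*(e_{13})^2 + (\frac{763}{8913})^2*(e_{23})^2 = \frac{1729478569}{79441569}*(-1) + \frac{192099600}{8826841}*(+1) + \frac{582169}{79441569}*(+1) = 0 (each basis 2-blade squares to minus the product of its generators' squares); cross terms between blades sharing an index anticommute and cancel. So B^2 = 0.
Answer: null-rotation, certificate B^2 = 0. The scalar 0 is the complete invariant here: its sign names the subgroup type.


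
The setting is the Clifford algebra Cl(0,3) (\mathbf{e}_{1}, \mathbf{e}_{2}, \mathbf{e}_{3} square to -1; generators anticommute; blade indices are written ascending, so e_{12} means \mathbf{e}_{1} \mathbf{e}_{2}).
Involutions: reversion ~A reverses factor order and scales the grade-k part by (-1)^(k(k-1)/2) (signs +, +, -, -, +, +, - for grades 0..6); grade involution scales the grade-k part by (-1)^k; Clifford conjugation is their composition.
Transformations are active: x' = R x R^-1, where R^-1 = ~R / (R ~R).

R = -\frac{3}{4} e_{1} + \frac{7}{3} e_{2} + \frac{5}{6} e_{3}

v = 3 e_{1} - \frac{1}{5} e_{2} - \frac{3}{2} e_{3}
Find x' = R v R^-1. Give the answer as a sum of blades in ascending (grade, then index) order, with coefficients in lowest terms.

~R = -\frac{3}{4} e_{1} + \frac{7}{3} e_{2} + \frac{5}{6} e_{3}, and R ~R = -\frac{965}{144}, so R^-1 = ~R / (-\frac{965}{144}).
R v = \frac{119}{30} - \frac{137}{20} e_{12} - \frac{11}{8} e_{13} - \frac{10}{3} e_{23}
Answer: -\frac{10191}{4825} e_{1} - \frac{12363}{4825} e_{2} + \frac{991}{1930} e_{3}


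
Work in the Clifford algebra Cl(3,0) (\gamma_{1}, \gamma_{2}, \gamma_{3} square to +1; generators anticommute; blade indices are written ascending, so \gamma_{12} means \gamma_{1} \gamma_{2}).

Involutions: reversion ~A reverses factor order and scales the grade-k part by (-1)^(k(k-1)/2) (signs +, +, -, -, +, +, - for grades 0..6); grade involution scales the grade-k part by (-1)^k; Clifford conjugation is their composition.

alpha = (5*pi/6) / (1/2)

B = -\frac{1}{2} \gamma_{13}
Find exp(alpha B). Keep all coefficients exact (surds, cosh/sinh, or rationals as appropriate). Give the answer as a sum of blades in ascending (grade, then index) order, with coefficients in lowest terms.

B^2 = (-\frac{1}{2})^2*(\gamma_{13})^2 = \frac{1}{4}*(-1) = -\frac{1}{4} (a basis 2-blade squares to minus the product of its generators' squares).
B^2 = -\frac{1}{4} — a negative square means the series sums to a rotation: l = \frac{1}{2}, alpha*l = \frac{5 \pi}{6}, so exp(alpha B) = cos(\frac{5 \pi}{6}) + (sin(\frac{5 \pi}{6})/(\frac{1}{2}))*B = - \frac{\sqrt{3}}{2} + (1)*B.
Answer: - \frac{\sqrt{3}}{2} - \frac{1}{2} \gamma_{13}


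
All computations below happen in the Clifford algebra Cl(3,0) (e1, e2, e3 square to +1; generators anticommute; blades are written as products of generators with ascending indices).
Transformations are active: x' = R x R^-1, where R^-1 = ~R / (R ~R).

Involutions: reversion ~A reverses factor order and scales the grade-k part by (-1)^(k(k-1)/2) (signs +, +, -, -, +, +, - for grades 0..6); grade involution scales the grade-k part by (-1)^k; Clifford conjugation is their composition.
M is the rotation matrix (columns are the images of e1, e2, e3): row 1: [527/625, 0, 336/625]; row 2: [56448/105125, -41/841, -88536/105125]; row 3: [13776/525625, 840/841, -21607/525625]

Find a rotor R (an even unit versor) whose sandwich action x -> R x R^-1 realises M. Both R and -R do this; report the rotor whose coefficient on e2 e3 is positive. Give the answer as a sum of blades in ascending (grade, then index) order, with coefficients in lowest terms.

Method: write R = a + b12*e1 e2 + b13*e1 e3 + b23*e2 e3 with a^2 + b12^2 + b13^2 + b23^2 = 1 (so R^-1 = ~R). Expanding the columns R e_j ~R gives tr M = 4a^2 - 1 and, from the antisymmetric part, M21 - M12 = -4a*b12, M13 - M31 = 4a*b13, M32 - M23 = -4a*b23.
Here tr M = 15839/21025, so a^2 = (1 + tr M)/4 = 9216/21025 and a = ±96/145. Taking a = 96/145: M21 - M12 = 56448/105125, M13 - M31 = 10752/21025, M32 - M23 = 193536/105125, giving b12 = -147/725, b13 = 28/145, b23 = -504/725, i.e. R = 96/145 - 147/725*e1 e2 + 28/145*e1 e3 - 504/725*e2 e3.
Its e2 e3 coefficient is negative, so report the other preimage -R.
Answer: -96/145 + 147/725*e1 e2 - 28/145*e1 e3 + 504/725*e2 e3. Why the constraint matters: R and -R act identically through the sandwich — M has trace 15839/21025 either way — so only the sign condition on e2 e3 picks one of the two preimages.


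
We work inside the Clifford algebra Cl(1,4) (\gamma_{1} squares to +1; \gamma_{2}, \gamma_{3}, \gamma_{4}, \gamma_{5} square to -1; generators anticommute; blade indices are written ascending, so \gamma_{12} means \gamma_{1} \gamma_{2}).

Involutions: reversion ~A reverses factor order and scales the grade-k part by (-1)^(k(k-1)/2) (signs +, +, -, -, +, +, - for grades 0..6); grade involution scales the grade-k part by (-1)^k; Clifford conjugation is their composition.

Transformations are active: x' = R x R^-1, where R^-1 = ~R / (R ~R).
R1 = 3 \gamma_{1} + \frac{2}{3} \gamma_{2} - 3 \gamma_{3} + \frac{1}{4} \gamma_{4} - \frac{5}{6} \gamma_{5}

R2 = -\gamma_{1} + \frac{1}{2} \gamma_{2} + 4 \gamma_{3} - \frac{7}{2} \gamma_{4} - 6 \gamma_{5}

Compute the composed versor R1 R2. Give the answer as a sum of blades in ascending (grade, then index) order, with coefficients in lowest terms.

Distribute over the terms of R1 (each basis-blade product reordered to ascending indices, repeated generators contracted through their squares):
(3 \gamma_{1}) R2 = -3 + \frac{3}{2} \gamma_{12} + 12 \gamma_{13} - \frac{21}{2} \gamma_{14} - 18 \gamma_{15}
(\frac{2}{3} \gamma_{2}) R2 = -\frac{1}{3} + \frac{2}{3} \gamma_{12} + \frac{8}{3} \gamma_{23} - \frac{7}{3} \gamma_{24} - 4 \gamma_{25}
(-3 \gamma_{3}) R2 = 12 - 3 \gamma_{13} + \frac{3}{2} \gamma_{23} + \frac{21}{2} \gamma_{34} + 18 \gamma_{35}
(\frac{1}{4} \gamma_{4}) R2 = \frac{7}{8} + \frac{1}{4} \gamma_{14} - \frac{1}{8} \gamma_{24} - \gamma_{34} - \frac{3}{2} \gamma_{45}
(-\frac{5}{6} \gamma_{5}) R2 = -5 - \frac{5}{6} \gamma_{15} + \frac{5}{12} \gamma_{25} + \frac{10}{3} \gamma_{35} - \frac{35}{12} \gamma_{45}
Summing the partial products and collecting blades:
Answer: \frac{109}{24} + \frac{13}{6} \gamma_{12} + 9 \gamma_{13} - \frac{41}{4} \gamma_{14} - \frac{113}{6} \gamma_{15} + \frac{25}{6} \gamma_{23} - \frac{59}{24} \gamma_{24} - \frac{43}{12} \gamma_{25} + \frac{19}{2} \gamma_{34} + \frac{64}{3} \gamma_{35} - \frac{53}{12} \gamma_{45}


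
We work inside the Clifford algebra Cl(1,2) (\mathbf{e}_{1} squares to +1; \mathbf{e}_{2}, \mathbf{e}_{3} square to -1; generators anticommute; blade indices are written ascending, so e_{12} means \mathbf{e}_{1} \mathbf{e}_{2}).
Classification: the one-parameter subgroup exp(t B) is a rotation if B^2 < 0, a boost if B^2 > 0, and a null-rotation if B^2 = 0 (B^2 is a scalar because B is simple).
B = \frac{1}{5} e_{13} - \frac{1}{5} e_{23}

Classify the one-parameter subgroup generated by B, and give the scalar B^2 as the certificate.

B^2 term by term: the squares give (\frac{1}{5})^2*(e_{13})^2 + (-\frac{1}{5})^2*(e_{23})^2 = \frac{1}{25}*(+1) + \frac{1}{25}*(-1) = 0 (each basis 2-blade squares to minus the product of its generators' squares); cross terms between blades sharing an index anticommute and cancel. So B^2 = 0.
Answer: null-rotation, certificate B^2 = 0. Note: conjugating B changes its blade decomposition but never the scalar B^2 = 0, whose sign settles the classification.


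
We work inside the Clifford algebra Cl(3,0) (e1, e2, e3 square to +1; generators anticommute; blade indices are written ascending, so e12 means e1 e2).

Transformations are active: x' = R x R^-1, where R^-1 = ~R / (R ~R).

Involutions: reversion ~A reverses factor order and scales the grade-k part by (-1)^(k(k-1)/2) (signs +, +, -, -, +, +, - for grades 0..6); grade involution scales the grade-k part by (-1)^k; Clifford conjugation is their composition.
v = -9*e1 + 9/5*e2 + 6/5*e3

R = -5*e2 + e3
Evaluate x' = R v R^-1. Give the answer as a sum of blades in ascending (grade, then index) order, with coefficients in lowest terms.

~R = -5*e2 + e3, and R ~R = 26, so R^-1 = ~R / (26).
R v = -39/5 - 45*e12 + 9*e13 - 39/5*e23
Answer: 9*e1 + 6/5*e2 - 9/5*e3


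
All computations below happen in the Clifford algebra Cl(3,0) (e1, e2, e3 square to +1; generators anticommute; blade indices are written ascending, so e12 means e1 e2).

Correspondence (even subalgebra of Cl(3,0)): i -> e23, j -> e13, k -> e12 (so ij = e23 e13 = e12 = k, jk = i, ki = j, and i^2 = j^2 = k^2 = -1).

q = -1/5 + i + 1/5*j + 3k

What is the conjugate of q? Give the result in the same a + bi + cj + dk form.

In blades: q = -1/5 + 3*e12 + 1/5*e13 + e23.
Quaternion conjugation is reversion on the even subalgebra: the scalar is fixed and every grade-2 blade flips sign, giving -1/5 - 3*e12 - 1/5*e13 - e23; translating back:
Answer: -1/5 - i - 1/5*j - 3k


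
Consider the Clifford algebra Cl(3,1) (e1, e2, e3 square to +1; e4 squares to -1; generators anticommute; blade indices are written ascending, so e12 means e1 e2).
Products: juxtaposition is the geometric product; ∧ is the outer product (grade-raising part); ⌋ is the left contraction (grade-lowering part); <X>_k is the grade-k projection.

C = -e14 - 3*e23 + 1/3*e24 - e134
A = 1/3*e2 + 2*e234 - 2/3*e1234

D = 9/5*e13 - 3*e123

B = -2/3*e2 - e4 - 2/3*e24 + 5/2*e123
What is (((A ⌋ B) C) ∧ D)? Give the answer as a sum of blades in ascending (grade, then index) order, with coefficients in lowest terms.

step 1: -2/9 - 2/9*e4 - 5/6*e13
step 2: 2/9*e1 - 2/27*e2 - 5/6*e4 - 5/2*e12 - 2/9*e13 + 2/9*e14 + 2/3*e23 - 2/27*e24 - 5/6*e34 + 2/9*e134 + 2/3*e234 + 5/18*e1234
step 3: 2/15*e123 - 3/2*e134 - 71/30*e1234
Answer: 2/15*e123 - 3/2*e134 - 71/30*e1234


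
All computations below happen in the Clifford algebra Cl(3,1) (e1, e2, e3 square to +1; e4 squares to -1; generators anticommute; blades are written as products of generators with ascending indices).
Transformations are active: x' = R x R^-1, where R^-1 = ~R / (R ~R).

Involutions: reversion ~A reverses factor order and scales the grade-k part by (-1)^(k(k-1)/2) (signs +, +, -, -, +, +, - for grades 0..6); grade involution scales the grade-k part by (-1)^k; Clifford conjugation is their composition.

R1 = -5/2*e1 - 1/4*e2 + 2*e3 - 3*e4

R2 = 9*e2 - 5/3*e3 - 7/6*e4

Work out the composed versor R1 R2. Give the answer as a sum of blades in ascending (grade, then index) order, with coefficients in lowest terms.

Distribute over the terms of R2 (each basis-blade product reordered to ascending indices, repeated generators contracted through their squares):
R1 (9*e2) = -9/4 - 45/2*e1 e2 - 18*e2 e3 + 27*e2 e4
R1 (-5/3*e3) = -10/3 + 25/6*e1 e3 + 5/12*e2 e3 - 5*e3 e4
R1 (-7/6*e4) = -7/2 + 35/12*e1 e4 + 7/24*e2 e4 - 7/3*e3 e4
Summing the partial products and collecting blades:
Answer: -109/12 - 45/2*e1 e2 + 25/6*e1 e3 + 35/12*e1 e4 - 211/12*e2 e3 + 655/24*e2 e4 - 22/3*e3 e4


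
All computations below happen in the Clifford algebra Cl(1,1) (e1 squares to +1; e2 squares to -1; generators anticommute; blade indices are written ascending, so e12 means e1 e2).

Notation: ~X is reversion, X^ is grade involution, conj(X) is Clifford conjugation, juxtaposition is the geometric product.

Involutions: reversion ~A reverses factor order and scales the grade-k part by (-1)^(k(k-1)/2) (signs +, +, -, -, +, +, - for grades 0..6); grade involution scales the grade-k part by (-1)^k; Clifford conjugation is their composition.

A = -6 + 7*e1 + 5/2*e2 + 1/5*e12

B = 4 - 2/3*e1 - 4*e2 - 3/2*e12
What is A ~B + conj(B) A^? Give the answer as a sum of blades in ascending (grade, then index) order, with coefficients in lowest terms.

first term: -551/30 + 731/20*e1 + 1339/30*e2 - 518/15*e12
second term: -551/30 - 549/20*e1 - 701/30*e2 + 272/15*e12
Answer: -551/15 + 91/10*e1 + 319/15*e2 - 82/5*e12


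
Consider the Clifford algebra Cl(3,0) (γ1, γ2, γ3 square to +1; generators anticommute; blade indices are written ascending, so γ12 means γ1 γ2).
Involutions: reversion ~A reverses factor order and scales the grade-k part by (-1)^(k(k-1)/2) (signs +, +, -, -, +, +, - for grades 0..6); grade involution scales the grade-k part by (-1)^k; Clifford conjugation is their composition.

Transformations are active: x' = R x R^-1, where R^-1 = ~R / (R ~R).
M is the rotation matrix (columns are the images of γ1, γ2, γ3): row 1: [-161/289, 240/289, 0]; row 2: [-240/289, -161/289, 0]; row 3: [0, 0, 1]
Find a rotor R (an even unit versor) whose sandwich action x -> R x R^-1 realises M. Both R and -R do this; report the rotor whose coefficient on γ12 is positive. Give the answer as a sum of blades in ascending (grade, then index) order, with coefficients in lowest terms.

Method: write R = a + b12*γ12 + b13*γ13 + b23*γ23 with a^2 + b12^2 + b13^2 + b23^2 = 1 (so R^-1 = ~R). Expanding the columns R e_j ~R gives tr M = 4a^2 - 1 and, from the antisymmetric part, M21 - M12 = -4a*b12, M13 - M31 = 4a*b13, M32 - M23 = -4a*b23.
Here tr M = -33/289, so a^2 = (1 + tr M)/4 = 64/289 and a = ±8/17. Taking a = 8/17: M21 - M12 = -480/289, M13 - M31 = 0, M32 - M23 = 0, giving b12 = 15/17, b13 = 0, b23 = 0, i.e. R = 8/17 + 15/17*γ12.
Its γ12 coefficient is already positive.
Answer: 8/17 + 15/17*γ12. Key observation: the double cover Spin(3) -> SO(3) sends R and -R to the same matrix (trace -33/289 here), so the stated sign of the γ12 coefficient is what selects one sheet.


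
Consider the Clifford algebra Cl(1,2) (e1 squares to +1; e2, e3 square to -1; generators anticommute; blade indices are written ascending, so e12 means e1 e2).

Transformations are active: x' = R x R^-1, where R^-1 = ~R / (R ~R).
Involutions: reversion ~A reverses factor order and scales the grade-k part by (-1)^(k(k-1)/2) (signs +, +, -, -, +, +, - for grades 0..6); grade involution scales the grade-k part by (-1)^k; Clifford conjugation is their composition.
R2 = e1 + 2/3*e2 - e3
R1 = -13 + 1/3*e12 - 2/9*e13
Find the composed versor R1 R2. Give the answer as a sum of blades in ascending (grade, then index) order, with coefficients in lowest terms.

Distribute over the terms of R1 (each basis-blade product reordered to ascending indices, repeated generators contracted through their squares):
(-13) R2 = -13*e1 - 26/3*e2 + 13*e3
(1/3*e12) R2 = -2/9*e1 - 1/3*e2 - 1/3*e123
(-2/9*e13) R2 = -2/9*e1 + 2/9*e3 + 4/27*e123
Summing the partial products and collecting blades:
Answer: -121/9*e1 - 9*e2 + 119/9*e3 - 5/27*e123


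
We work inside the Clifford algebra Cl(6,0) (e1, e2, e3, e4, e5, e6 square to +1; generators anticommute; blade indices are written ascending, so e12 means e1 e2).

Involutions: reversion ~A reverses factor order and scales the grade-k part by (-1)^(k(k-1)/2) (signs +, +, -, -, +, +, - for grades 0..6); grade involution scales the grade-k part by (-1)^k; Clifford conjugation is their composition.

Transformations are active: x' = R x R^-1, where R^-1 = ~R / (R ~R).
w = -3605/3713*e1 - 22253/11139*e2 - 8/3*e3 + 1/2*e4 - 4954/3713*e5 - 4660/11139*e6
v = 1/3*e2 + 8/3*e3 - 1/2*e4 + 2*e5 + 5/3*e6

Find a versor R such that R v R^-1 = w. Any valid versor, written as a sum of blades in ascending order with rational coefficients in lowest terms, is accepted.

A norm check does it: q(v) = q(w) = 57/4, hence R = v + w = -3605/3713*e1 - 6180/3713*e2 + 2472/3713*e5 + 4635/3713*e6 realises the map — parallel part kept, (v - w)/2 negated, v carried to w.
Answer: -3605/3713*e1 - 6180/3713*e2 + 2472/3713*e5 + 4635/3713*e6


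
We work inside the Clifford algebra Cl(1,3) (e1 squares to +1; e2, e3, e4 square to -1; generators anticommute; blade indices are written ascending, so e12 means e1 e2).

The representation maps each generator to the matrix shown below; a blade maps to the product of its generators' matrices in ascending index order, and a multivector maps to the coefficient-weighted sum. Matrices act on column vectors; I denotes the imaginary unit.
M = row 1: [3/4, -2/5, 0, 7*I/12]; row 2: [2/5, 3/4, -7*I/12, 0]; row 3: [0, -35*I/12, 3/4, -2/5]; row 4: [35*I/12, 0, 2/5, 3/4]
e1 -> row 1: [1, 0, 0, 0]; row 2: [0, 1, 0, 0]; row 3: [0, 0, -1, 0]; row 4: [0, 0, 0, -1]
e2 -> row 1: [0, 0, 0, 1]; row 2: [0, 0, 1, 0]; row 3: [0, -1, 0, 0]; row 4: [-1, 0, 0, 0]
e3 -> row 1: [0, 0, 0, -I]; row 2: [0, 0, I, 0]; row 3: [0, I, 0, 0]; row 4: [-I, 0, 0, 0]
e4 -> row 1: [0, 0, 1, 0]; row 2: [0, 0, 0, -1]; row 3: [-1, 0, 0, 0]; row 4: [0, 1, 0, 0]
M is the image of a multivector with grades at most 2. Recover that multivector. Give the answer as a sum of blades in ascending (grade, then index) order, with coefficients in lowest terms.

Method: the blade images are trace-orthogonal — tr(rho(e_A) rho(e_B)^-1) = 4 if A = B and 0 otherwise — and rho(e_A)^-1 = (e_A)^2 * rho(e_A) with (e_A)^2 = +1 or -1, so the coefficient of e_A in the preimage is (e_A)^2 * tr(M rho(e_A))/4.
Nonzero projections over blades of grade <= 2: 1: (1)^2 = +1, tr(M 1) = 3, coefficient 3/4; e3: (e3)^2 = -1, tr(M rho(e3)) = 7, coefficient -7/4; e13: (e13)^2 = +1, tr(M rho(e13)) = 14/3, coefficient 7/6; e24: (e24)^2 = -1, tr(M rho(e24)) = 8/5, coefficient -2/5. Every other blade of grade <= 2 projects to 0.
Answer: 3/4 - 7/4*e3 + 7/6*e13 - 2/5*e24


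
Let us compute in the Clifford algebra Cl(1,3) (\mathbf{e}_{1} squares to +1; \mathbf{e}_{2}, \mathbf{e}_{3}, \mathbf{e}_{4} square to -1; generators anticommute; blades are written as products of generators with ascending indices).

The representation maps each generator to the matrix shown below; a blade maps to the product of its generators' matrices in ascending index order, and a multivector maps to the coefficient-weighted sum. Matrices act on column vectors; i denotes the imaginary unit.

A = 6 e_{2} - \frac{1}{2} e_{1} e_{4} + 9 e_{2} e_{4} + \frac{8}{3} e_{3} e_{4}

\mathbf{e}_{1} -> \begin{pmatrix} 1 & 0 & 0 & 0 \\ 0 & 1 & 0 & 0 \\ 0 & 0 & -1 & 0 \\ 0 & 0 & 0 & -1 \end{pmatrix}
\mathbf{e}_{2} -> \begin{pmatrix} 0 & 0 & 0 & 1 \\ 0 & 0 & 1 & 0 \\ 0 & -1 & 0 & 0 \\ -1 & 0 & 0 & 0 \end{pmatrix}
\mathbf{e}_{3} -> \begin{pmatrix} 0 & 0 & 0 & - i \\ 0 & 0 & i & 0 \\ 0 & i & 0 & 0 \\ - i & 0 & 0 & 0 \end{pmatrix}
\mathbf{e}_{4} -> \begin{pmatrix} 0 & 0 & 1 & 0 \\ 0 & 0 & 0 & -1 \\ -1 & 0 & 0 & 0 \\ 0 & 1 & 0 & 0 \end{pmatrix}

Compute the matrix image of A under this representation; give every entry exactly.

Bivector images (products of the table entries): rho(e_{1} e_{4}) = rho(\mathbf{e}_{1})rho(\mathbf{e}_{4}) = \begin{pmatrix} 0 & 0 & 1 & 0 \\ 0 & 0 & 0 & -1 \\ 1 & 0 & 0 & 0 \\ 0 & -1 & 0 & 0 \end{pmatrix}; rho(e_{2} e_{4}) = rho(\mathbf{e}_{2})rho(\mathbf{e}_{4}) = \begin{pmatrix} 0 & 1 & 0 & 0 \\ -1 & 0 & 0 & 0 \\ 0 & 0 & 0 & 1 \\ 0 & 0 & -1 & 0 \end{pmatrix}; rho(e_{3} e_{4}) = rho(\mathbf{e}_{3})rho(\mathbf{e}_{4}) = \begin{pmatrix} 0 & - i & 0 & 0 \\ - i & 0 & 0 & 0 \\ 0 & 0 & 0 & - i \\ 0 & 0 & - i & 0 \end{pmatrix}.
M = (6)*rho(e_{2}) + (-\frac{1}{2})*rho(e_{1} e_{4}) + (9)*rho(e_{2} e_{4}) + (\frac{8}{3})*rho(e_{3} e_{4}), summed entrywise:
Answer: \begin{pmatrix} 0 & 9 - \frac{8 i}{3} & - \frac{1}{2} & 6 \\ -9 - \frac{8 i}{3} & 0 & 6 & \frac{1}{2} \\ - \frac{1}{2} & -6 & 0 & 9 - \frac{8 i}{3} \\ -6 & \frac{1}{2} & -9 - \frac{8 i}{3} & 0 \end{pmatrix}


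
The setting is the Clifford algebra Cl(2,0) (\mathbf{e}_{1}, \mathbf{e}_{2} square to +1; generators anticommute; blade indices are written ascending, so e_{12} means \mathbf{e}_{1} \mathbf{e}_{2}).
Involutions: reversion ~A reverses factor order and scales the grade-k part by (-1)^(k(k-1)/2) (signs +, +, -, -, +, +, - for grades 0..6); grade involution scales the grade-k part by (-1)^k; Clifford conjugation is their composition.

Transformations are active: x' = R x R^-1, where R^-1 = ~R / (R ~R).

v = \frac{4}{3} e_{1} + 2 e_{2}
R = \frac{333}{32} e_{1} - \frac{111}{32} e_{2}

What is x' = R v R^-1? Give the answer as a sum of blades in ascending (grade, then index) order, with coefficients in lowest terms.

~R = \frac{333}{32} e_{1} - \frac{111}{32} e_{2}, and R ~R = \frac{61605}{512}, so R^-1 = ~R / (\frac{61605}{512}).
R v = \frac{111}{16} + \frac{407}{16} e_{12}
Answer: -\frac{2}{15} e_{1} - \frac{12}{5} e_{2}


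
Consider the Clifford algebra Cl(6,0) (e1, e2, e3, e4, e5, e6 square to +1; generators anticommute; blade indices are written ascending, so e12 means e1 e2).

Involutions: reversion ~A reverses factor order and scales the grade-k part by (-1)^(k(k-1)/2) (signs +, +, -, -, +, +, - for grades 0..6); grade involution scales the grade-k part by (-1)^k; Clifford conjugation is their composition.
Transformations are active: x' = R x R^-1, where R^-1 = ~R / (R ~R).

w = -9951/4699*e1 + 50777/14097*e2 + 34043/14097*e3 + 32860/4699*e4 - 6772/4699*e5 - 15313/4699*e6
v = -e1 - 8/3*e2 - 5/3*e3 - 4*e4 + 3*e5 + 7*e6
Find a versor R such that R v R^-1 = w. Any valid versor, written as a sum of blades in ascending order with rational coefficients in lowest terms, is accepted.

Sketch: the shared square 764/9 makes R = v + w = -14650/4699*e1 + 4395/4699*e2 + 3516/4699*e3 + 14064/4699*e4 + 7325/4699*e5 + 17580/4699*e6 the natural versor; its sandwich fixes that direction, negates (v - w)/2, and sends v to w.
Answer: -14650/4699*e1 + 4395/4699*e2 + 3516/4699*e3 + 14064/4699*e4 + 7325/4699*e5 + 17580/4699*e6


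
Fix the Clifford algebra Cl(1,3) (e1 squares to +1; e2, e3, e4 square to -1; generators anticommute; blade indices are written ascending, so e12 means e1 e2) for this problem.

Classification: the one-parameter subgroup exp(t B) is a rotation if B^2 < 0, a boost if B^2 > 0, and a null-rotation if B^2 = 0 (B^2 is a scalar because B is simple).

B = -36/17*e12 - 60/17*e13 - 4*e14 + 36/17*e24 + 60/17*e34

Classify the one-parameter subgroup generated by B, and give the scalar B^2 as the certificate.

B^2 term by term: the squares give (-36/17)^2*(e12)^2 + (-60/17)^2*(e13)^2 + (-4)^2*(e14)^2 + (36/17)^2*(e24)^2 + (60/17)^2*(e34)^2 = 1296/289*(+1) + 3600/289*(+1) + 16*(+1) + 1296/289*(-1) + 3600/289*(-1) = 16 (each basis 2-blade squares to minus the product of its generators' squares); cross terms between blades sharing an index anticommute and cancel; the commuting (index-disjoint) pairs give grade-4 terms 2*c*c'*(blade product), which cancel blade by blade — e1234: -4320/289 + 4320/289 = 0 — confirming B is simple. So B^2 = 16.
Answer: boost, certificate B^2 = 16. No conjugation can change B^2 = 16; the sign gives the class.


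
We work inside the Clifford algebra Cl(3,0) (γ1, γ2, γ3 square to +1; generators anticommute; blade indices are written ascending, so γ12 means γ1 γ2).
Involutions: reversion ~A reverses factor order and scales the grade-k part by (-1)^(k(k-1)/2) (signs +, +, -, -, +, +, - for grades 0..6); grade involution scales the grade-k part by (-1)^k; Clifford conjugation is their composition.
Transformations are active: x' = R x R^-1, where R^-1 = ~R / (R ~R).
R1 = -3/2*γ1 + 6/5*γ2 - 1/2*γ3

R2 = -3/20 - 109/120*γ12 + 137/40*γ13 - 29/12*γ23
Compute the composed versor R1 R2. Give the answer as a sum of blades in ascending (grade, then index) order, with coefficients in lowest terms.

Distribute over the terms of R1 (each basis-blade product reordered to ascending indices, repeated generators contracted through their squares):
(-3/2*γ1) R2 = 9/40*γ1 + 109/80*γ2 - 411/80*γ3 + 29/8*γ123
(6/5*γ2) R2 = 109/100*γ1 - 9/50*γ2 - 29/10*γ3 - 411/100*γ123
(-1/2*γ3) R2 = 137/80*γ1 - 29/24*γ2 + 3/40*γ3 + 109/240*γ123
Summing the partial products and collecting blades:
Answer: 1211/400*γ1 - 31/1200*γ2 - 637/80*γ3 - 37/1200*γ123


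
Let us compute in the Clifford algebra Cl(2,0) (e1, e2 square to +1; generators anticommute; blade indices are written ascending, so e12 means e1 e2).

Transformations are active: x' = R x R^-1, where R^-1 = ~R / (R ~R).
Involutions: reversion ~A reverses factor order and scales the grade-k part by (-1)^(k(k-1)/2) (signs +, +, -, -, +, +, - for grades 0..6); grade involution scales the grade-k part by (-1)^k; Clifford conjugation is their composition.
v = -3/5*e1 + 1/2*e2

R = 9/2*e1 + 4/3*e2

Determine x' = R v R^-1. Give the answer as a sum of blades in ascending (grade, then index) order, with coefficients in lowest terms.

~R = 9/2*e1 + 4/3*e2, and R ~R = 793/36, so R^-1 = ~R / (793/36).
R v = -61/30 + 61/20*e12
Answer: -3/13*e1 - 97/130*e2


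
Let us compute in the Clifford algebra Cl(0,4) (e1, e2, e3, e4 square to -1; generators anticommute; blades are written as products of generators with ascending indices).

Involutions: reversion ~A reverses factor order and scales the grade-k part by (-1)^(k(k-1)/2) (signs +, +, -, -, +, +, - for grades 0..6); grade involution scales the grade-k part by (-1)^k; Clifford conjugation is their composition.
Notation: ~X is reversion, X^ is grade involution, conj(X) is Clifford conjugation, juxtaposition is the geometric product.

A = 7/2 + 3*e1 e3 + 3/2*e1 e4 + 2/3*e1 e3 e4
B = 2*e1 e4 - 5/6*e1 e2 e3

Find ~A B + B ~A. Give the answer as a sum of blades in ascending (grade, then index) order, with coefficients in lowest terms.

first term: 3 + 5/2*e2 - 4/3*e3 + 7*e1 e4 - 5/9*e2 e4 - 6*e3 e4 - 35/12*e1 e2 e3 + 5/4*e2 e3 e4
second term: 3 + 5/2*e2 - 4/3*e3 + 7*e1 e4 + 5/9*e2 e4 + 6*e3 e4 - 35/12*e1 e2 e3 - 5/4*e2 e3 e4
Answer: 6 + 5*e2 - 8/3*e3 + 14*e1 e4 - 35/6*e1 e2 e3


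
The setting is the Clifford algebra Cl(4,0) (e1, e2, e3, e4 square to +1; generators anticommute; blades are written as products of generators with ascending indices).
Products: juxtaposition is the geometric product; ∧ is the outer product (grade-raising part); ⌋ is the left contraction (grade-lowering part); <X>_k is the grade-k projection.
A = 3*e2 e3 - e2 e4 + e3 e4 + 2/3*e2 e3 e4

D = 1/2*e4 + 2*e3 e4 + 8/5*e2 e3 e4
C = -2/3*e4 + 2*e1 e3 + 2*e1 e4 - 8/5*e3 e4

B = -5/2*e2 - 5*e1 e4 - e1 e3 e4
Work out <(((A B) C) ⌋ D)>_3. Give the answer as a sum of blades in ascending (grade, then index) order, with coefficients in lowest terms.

step 1: e1 + 15/2*e3 - 5/2*e4 + 13/3*e1 e2 - 5*e1 e3 - 5/3*e3 e4 + 7/3*e1 e2 e3 - 3*e1 e2 e4 - 5/2*e2 e3 e4 - 15*e1 e2 e3 e4
step 2: 9 - 10*e1 - 16/3*e2 - 8/9*e3 - 10*e4 - 22*e1 e2 - 10/3*e1 e3 + 32/3*e1 e4 + 23*e2 e3 - 116/3*e2 e4 + 5*e3 e4 + 51/5*e1 e2 e3 - 523/45*e1 e2 e4 - 274/15*e1 e3 e4 + 32/3*e2 e3 e4 - 382/45*e1 e2 e3 e4
step 3: -481/15 - 8*e2 - 628/15*e3 - 3067/90*e4 - 16*e2 e3 + 64/45*e2 e4 + 142/15*e3 e4 + 72/5*e2 e3 e4
step 4: 72/5*e2 e3 e4
Answer: 72/5*e2 e3 e4


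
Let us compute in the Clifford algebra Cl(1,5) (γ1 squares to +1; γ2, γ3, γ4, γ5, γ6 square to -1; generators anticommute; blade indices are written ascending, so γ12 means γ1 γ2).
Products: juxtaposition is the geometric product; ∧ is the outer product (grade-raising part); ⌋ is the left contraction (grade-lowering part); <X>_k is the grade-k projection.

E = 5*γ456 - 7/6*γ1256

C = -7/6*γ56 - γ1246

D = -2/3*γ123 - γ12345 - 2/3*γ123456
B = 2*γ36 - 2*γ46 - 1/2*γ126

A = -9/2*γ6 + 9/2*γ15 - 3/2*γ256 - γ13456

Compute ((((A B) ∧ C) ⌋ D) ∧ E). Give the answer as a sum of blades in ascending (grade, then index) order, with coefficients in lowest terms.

step 1: -9*γ3 + 9*γ4 - 9/4*γ12 - 3/4*γ15 + 2*γ135 + 2*γ145 + 3*γ235 - 3*γ245 - 9/4*γ256 - 9*γ1356 + 9*γ1456 - 1/2*γ2345
step 2: 21/2*γ356 - 21/2*γ456 + 21/8*γ1256 + 9*γ12346
step 3: 6*γ5 + 7/4*γ34 - 7*γ123 - 7*γ124
step 4: -889/24*γ123456
Answer: -889/24*γ123456


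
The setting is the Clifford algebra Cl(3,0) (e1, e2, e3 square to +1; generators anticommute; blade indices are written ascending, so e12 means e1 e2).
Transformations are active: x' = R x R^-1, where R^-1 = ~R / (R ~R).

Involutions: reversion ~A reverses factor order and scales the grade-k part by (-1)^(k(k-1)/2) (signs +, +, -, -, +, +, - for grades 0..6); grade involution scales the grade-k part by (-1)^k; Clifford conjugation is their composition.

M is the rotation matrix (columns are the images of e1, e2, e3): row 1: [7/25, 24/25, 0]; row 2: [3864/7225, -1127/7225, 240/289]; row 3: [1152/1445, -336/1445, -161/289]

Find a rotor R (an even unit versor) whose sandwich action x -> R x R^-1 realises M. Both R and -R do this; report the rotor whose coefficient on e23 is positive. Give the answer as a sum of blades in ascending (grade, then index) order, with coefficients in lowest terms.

Method: write R = a + b12*e12 + b13*e13 + b23*e23 with a^2 + b12^2 + b13^2 + b23^2 = 1 (so R^-1 = ~R). Expanding the columns R e_j ~R gives tr M = 4a^2 - 1 and, from the antisymmetric part, M21 - M12 = -4a*b12, M13 - M31 = 4a*b13, M32 - M23 = -4a*b23.
Here tr M = -3129/7225, so a^2 = (1 + tr M)/4 = 1024/7225 and a = ±32/85. Taking a = 32/85: M21 - M12 = -3072/7225, M13 - M31 = -1152/1445, M32 - M23 = -1536/1445, giving b12 = 24/85, b13 = -9/17, b23 = 12/17, i.e. R = 32/85 + 24/85*e12 - 9/17*e13 + 12/17*e23.
Its e23 coefficient is already positive.
Answer: 32/85 + 24/85*e12 - 9/17*e13 + 12/17*e23. Uniqueness: Spin(3) -> SO(3) maps R and -R to the same rotation of trace -3129/7225; fixing the sign of the e23 coefficient removes the ambiguity.
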